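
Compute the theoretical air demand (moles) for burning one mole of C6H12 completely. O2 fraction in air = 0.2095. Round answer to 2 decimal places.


Balanced combustion: C6H12 + 9 O2 -> 6 CO2 + 6 H2O
O2 needed = C + H/4 = 6 + 12/4 = 9.00 moles
Air moles = O2 / 0.2095 = 9.00 / 0.2095 = 42.96 moles air


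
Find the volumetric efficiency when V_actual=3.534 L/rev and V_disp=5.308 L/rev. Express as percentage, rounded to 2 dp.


eta_v = (V_actual / V_disp) * 100
Ratio = 3.534 / 5.308 = 0.6658
eta_v = 0.6658 * 100 = 66.58%


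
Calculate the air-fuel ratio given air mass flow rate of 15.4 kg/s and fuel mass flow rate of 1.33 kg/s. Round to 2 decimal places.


AFR = m_air / m_fuel
AFR = 15.4 / 1.33 = 11.58


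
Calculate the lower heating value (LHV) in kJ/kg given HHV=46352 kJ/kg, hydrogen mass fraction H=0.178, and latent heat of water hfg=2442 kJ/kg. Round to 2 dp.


LHV = HHV - hfg * 9 * H
Water correction = 2442 * 9 * 0.178 = 3912.084 kJ/kg
LHV = 46352 - 3912.084 = 42439.92 kJ/kg


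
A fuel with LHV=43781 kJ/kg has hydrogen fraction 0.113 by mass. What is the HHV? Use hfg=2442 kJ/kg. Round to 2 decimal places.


HHV = LHV + hfg * 9 * H
Water addition = 2442 * 9 * 0.113 = 2483.514 kJ/kg
HHV = 43781 + 2483.514 = 46264.51 kJ/kg


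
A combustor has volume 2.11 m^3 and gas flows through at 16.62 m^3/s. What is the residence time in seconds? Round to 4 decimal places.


tau = V / Q_flow
tau = 2.11 / 16.62 = 0.1270 s


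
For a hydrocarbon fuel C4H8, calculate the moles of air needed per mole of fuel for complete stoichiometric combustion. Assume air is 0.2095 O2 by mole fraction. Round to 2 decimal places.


Balanced combustion: C4H8 + 6 O2 -> 4 CO2 + 4 H2O
O2 needed = C + H/4 = 4 + 8/4 = 6.00 moles
Air moles = O2 / 0.2095 = 6.00 / 0.2095 = 28.64 moles air


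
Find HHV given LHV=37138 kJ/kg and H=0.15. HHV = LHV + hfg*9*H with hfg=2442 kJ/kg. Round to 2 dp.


HHV = LHV + hfg * 9 * H
Water addition = 2442 * 9 * 0.15 = 3296.700 kJ/kg
HHV = 37138 + 3296.700 = 40434.70 kJ/kg


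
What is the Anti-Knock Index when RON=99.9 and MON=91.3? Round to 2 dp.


AKI = (RON + MON) / 2
AKI = (99.9 + 91.3) / 2
AKI = 191.2 / 2 = 95.60


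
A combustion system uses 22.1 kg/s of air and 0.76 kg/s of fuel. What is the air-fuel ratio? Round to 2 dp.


AFR = m_air / m_fuel
AFR = 22.1 / 0.76 = 29.08


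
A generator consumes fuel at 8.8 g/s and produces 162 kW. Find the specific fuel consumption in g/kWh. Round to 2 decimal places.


SFC = (mf / BP) * 3600
Rate = 8.8 / 162 = 0.054321 g/(s*kW)
SFC = 0.054321 * 3600 = 195.56 g/kWh


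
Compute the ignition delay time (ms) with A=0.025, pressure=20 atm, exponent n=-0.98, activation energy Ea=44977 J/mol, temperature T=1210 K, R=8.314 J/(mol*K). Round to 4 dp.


tau = A * P^n * exp(Ea/(R*T))
P^n = 20^(-0.98) = 0.05308730
Ea/(R*T) = 44977/(8.314*1210) = 4.470901
exp(Ea/(R*T)) = 87.435503
tau = 0.025 * 0.05308730 * 87.435503 = 0.1160 ms


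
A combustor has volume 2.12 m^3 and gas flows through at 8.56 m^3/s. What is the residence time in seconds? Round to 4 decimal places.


tau = V / Q_flow
tau = 2.12 / 8.56 = 0.2477 s


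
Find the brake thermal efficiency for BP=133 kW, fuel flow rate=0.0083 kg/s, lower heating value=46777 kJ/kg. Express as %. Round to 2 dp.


eta_BTE = (BP / (mf * LHV)) * 100
Denominator = 0.0083 * 46777 = 388.2491 kW
eta_BTE = (133 / 388.2491) * 100 = 34.26%


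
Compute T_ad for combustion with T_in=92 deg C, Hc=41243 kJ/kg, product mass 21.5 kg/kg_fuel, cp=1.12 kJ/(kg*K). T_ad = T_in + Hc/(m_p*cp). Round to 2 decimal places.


T_ad = T_in + Hc / (m_p * cp)
Denominator = 21.5 * 1.12 = 24.0800
Temperature rise = 41243 / 24.0800 = 1712.75 K
T_ad = 92 + 1712.75 = 1804.75 deg C


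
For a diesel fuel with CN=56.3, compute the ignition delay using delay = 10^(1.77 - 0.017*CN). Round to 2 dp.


delay = 10^(1.77 - 0.017*CN)
Exponent = 1.77 - 0.017*56.3 = 0.8129
delay = 10^0.8129 = 6.50 ms


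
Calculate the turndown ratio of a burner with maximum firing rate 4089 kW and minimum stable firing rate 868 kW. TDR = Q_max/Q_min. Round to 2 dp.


TDR = Q_max / Q_min
TDR = 4089 / 868 = 4.71


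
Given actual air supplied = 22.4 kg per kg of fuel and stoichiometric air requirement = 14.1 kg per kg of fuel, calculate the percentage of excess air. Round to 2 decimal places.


Excess air = actual - stoichiometric = 22.4 - 14.1 = 8.30 kg/kg fuel
Excess air % = (excess / stoich) * 100 = (8.30 / 14.1) * 100 = 58.87%


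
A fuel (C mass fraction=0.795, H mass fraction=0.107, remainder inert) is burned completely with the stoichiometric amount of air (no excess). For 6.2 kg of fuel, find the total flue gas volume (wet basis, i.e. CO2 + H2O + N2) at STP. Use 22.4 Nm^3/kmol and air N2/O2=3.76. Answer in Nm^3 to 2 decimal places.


Per kg fuel: CO2 = (C/12 kmol)*22.4 = (0.795/12)*22.4 = 1.48400 Nm^3
Per kg fuel: H2O = (H/2 kmol)*22.4 = (0.107/2)*22.4 = 1.19840 Nm^3
O2 needed per kg fuel = C/12 + H/4 = 0.795/12 + 0.107/4 = 0.09300000 kmol
Per kg fuel: N2 = O2*3.76*22.4 = 0.09300000*3.76*22.4 = 7.83283 Nm^3
Total per kg = 1.48400 + 1.19840 + 7.83283 = 10.51523 Nm^3
Total = 10.51523 * 6.2 = 65.19 Nm^3


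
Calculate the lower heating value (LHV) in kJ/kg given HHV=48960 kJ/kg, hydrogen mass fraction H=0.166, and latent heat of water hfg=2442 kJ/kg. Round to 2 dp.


LHV = HHV - hfg * 9 * H
Water correction = 2442 * 9 * 0.166 = 3648.348 kJ/kg
LHV = 48960 - 3648.348 = 45311.65 kJ/kg


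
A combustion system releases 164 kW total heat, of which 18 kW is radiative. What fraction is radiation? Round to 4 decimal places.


f_rad = Q_rad / Q_total
f_rad = 18 / 164 = 0.1098


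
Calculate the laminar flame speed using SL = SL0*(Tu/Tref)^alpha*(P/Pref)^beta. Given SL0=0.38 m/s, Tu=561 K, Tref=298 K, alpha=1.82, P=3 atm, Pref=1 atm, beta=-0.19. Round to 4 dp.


SL = SL0 * (Tu/Tref)^alpha * (P/Pref)^beta
T ratio = 561/298 = 1.88255034
(T ratio)^alpha = 1.88255034^1.82 = 3.162560
(P/Pref)^beta = 3^(-0.19) = 0.811609
SL = 0.38 * 3.162560 * 0.811609 = 0.9754 m/s


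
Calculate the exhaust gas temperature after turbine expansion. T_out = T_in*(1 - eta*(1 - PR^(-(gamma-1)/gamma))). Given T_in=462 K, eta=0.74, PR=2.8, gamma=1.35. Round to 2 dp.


T_out = T_in * (1 - eta * (1 - PR^(-(gamma-1)/gamma)))
Exponent = -(1.35-1)/1.35 = -0.25925926
PR^exp = 2.8^(-0.25925926) = 0.76572026
Factor = 1 - 0.74*(1 - 0.76572026) = 0.82663299
T_out = 462 * 0.82663299 = 381.90 K


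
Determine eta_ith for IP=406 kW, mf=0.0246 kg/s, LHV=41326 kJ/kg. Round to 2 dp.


eta_ith = (IP / (mf * LHV)) * 100
Denominator = 0.0246 * 41326 = 1016.6196 kW
eta_ith = (406 / 1016.6196) * 100 = 39.94%


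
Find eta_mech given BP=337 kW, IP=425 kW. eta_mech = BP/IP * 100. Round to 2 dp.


eta_mech = (BP / IP) * 100
Ratio = 337 / 425 = 0.7929
eta_mech = 0.7929 * 100 = 79.29%


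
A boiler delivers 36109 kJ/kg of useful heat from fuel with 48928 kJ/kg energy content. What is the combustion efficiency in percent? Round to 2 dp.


Efficiency = (Q_useful / Q_fuel) * 100
Efficiency = (36109 / 48928) * 100
Efficiency = 0.7380 * 100 = 73.80%


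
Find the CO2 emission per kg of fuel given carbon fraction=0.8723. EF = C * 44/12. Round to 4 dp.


EF = C_frac * (M_CO2 / M_C)
EF = 0.8723 * (44/12)
EF = 0.8723 * 3.666667 = 3.1984 kg_CO2/kg_fuel


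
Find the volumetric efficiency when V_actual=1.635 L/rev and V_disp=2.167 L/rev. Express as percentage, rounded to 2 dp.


eta_v = (V_actual / V_disp) * 100
Ratio = 1.635 / 2.167 = 0.7545
eta_v = 0.7545 * 100 = 75.45%


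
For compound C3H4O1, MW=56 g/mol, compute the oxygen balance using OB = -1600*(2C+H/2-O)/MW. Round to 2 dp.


OB = -1600 * (2C + H/2 - O) / MW
Inner = 2*3 + 4/2 - 1 = 7.00
OB = -1600 * 7.00 / 56 = -200.00%


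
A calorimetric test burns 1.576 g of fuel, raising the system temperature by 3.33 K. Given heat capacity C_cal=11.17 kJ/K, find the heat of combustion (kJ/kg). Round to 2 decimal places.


Hc = C_cal * delta_T / m_fuel
Q_released = 11.17 * 3.33 = 37.1961 kJ
m_fuel = 1.576 g = 1.576/1000 kg = 0.001576 kg
Hc = 37.1961 / 0.001576 = 23601.59 kJ/kg


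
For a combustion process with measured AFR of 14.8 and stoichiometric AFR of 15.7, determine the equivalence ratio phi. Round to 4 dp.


phi = AFR_stoich / AFR_actual
phi = 15.7 / 14.8 = 1.0608


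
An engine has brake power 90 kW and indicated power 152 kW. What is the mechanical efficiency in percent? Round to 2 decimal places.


eta_mech = (BP / IP) * 100
Ratio = 90 / 152 = 0.5921
eta_mech = 0.5921 * 100 = 59.21%


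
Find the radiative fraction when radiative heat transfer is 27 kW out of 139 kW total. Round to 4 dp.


f_rad = Q_rad / Q_total
f_rad = 27 / 139 = 0.1942


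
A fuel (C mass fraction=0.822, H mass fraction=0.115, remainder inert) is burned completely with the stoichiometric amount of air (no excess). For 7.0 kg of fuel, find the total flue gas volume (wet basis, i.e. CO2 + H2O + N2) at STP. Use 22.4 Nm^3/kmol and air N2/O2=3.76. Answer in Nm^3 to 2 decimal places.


Per kg fuel: CO2 = (C/12 kmol)*22.4 = (0.822/12)*22.4 = 1.53440 Nm^3
Per kg fuel: H2O = (H/2 kmol)*22.4 = (0.115/2)*22.4 = 1.28800 Nm^3
O2 needed per kg fuel = C/12 + H/4 = 0.822/12 + 0.115/4 = 0.09725000 kmol
Per kg fuel: N2 = O2*3.76*22.4 = 0.09725000*3.76*22.4 = 8.19078 Nm^3
Total per kg = 1.53440 + 1.28800 + 8.19078 = 11.01318 Nm^3
Total = 11.01318 * 7.0 = 77.09 Nm^3


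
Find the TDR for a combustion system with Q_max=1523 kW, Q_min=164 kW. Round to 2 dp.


TDR = Q_max / Q_min
TDR = 1523 / 164 = 9.29


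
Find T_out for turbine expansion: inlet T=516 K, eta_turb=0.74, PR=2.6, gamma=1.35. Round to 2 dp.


T_out = T_in * (1 - eta * (1 - PR^(-(gamma-1)/gamma)))
Exponent = -(1.35-1)/1.35 = -0.25925926
PR^exp = 2.6^(-0.25925926) = 0.78057442
Factor = 1 - 0.74*(1 - 0.78057442) = 0.83762507
T_out = 516 * 0.83762507 = 432.21 K


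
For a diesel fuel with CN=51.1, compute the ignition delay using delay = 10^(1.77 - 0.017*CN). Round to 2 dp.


delay = 10^(1.77 - 0.017*CN)
Exponent = 1.77 - 0.017*51.1 = 0.9013
delay = 10^0.9013 = 7.97 ms


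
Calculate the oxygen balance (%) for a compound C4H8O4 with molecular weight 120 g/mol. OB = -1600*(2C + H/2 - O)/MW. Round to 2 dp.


OB = -1600 * (2C + H/2 - O) / MW
Inner = 2*4 + 8/2 - 4 = 8.00
OB = -1600 * 8.00 / 120 = -106.67%


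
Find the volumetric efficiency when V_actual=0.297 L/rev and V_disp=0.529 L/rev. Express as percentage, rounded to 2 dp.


eta_v = (V_actual / V_disp) * 100
Ratio = 0.297 / 0.529 = 0.5614
eta_v = 0.5614 * 100 = 56.14%


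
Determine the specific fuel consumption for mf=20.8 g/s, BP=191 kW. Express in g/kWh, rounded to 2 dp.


SFC = (mf / BP) * 3600
Rate = 20.8 / 191 = 0.108901 g/(s*kW)
SFC = 0.108901 * 3600 = 392.04 g/kWh


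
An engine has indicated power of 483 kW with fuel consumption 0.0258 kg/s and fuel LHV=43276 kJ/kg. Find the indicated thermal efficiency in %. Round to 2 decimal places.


eta_ith = (IP / (mf * LHV)) * 100
Denominator = 0.0258 * 43276 = 1116.5208 kW
eta_ith = (483 / 1116.5208) * 100 = 43.26%


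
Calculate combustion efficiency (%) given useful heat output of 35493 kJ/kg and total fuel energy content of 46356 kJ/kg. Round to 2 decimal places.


Efficiency = (Q_useful / Q_fuel) * 100
Efficiency = (35493 / 46356) * 100
Efficiency = 0.7657 * 100 = 76.57%


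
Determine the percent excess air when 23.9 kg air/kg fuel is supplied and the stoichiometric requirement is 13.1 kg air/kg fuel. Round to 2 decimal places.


Excess air = actual - stoichiometric = 23.9 - 13.1 = 10.80 kg/kg fuel
Excess air % = (excess / stoich) * 100 = (10.80 / 13.1) * 100 = 82.44%


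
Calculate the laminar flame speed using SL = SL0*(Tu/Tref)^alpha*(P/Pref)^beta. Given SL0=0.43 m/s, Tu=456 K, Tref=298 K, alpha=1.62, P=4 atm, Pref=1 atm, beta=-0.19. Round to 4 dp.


SL = SL0 * (Tu/Tref)^alpha * (P/Pref)^beta
T ratio = 456/298 = 1.53020134
(T ratio)^alpha = 1.53020134^1.62 = 1.992015
(P/Pref)^beta = 4^(-0.19) = 0.768438
SL = 0.43 * 1.992015 * 0.768438 = 0.6582 m/s


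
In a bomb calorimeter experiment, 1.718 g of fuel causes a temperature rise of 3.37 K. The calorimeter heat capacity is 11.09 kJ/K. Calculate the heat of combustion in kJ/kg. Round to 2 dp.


Hc = C_cal * delta_T / m_fuel
Q_released = 11.09 * 3.37 = 37.3733 kJ
m_fuel = 1.718 g = 1.718/1000 kg = 0.001718 kg
Hc = 37.3733 / 0.001718 = 21753.96 kJ/kg


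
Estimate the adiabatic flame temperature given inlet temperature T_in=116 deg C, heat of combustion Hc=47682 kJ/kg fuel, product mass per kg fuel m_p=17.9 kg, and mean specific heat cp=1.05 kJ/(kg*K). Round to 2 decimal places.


T_ad = T_in + Hc / (m_p * cp)
Denominator = 17.9 * 1.05 = 18.7950
Temperature rise = 47682 / 18.7950 = 2536.95 K
T_ad = 116 + 2536.95 = 2652.95 deg C


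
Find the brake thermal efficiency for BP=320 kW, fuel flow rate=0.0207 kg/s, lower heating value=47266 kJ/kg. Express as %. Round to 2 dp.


eta_BTE = (BP / (mf * LHV)) * 100
Denominator = 0.0207 * 47266 = 978.4062 kW
eta_BTE = (320 / 978.4062) * 100 = 32.71%


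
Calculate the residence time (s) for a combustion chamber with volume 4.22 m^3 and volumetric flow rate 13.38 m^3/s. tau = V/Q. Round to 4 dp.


tau = V / Q_flow
tau = 4.22 / 13.38 = 0.3154 s


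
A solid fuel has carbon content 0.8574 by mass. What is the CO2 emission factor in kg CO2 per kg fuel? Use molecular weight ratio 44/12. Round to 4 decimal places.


EF = C_frac * (M_CO2 / M_C)
EF = 0.8574 * (44/12)
EF = 0.8574 * 3.666667 = 3.1438 kg_CO2/kg_fuel


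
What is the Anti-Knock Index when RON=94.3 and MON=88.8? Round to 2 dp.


AKI = (RON + MON) / 2
AKI = (94.3 + 88.8) / 2
AKI = 183.1 / 2 = 91.55


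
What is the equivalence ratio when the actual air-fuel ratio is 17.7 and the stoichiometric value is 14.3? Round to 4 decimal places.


phi = AFR_stoich / AFR_actual
phi = 14.3 / 17.7 = 0.8079


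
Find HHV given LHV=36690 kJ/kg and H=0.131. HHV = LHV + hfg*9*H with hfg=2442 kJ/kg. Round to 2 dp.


HHV = LHV + hfg * 9 * H
Water addition = 2442 * 9 * 0.131 = 2879.118 kJ/kg
HHV = 36690 + 2879.118 = 39569.12 kJ/kg


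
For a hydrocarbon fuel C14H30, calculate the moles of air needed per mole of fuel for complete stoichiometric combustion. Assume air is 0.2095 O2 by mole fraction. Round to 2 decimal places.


Balanced combustion: C14H30 + 21.5 O2 -> 14 CO2 + 15 H2O
O2 needed = C + H/4 = 14 + 30/4 = 21.50 moles
Air moles = O2 / 0.2095 = 21.50 / 0.2095 = 102.63 moles air


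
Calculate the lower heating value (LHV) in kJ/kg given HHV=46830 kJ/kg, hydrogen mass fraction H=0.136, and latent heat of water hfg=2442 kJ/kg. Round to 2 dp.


LHV = HHV - hfg * 9 * H
Water correction = 2442 * 9 * 0.136 = 2989.008 kJ/kg
LHV = 46830 - 2989.008 = 43840.99 kJ/kg


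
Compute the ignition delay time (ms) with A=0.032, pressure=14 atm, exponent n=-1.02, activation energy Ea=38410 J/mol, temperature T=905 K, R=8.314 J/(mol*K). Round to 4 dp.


tau = A * P^n * exp(Ea/(R*T))
P^n = 14^(-1.02) = 0.06775626
Ea/(R*T) = 38410/(8.314*905) = 5.104882
exp(Ea/(R*T)) = 164.824620
tau = 0.032 * 0.06775626 * 164.824620 = 0.3574 ms


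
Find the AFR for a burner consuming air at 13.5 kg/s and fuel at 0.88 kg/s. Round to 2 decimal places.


AFR = m_air / m_fuel
AFR = 13.5 / 0.88 = 15.34


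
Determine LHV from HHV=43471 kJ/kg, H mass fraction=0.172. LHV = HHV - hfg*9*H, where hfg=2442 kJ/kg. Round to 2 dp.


LHV = HHV - hfg * 9 * H
Water correction = 2442 * 9 * 0.172 = 3780.216 kJ/kg
LHV = 43471 - 3780.216 = 39690.78 kJ/kg


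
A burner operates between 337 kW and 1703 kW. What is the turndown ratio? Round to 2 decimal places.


TDR = Q_max / Q_min
TDR = 1703 / 337 = 5.05


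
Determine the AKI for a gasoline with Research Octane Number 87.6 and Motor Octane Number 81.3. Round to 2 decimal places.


AKI = (RON + MON) / 2
AKI = (87.6 + 81.3) / 2
AKI = 168.9 / 2 = 84.45


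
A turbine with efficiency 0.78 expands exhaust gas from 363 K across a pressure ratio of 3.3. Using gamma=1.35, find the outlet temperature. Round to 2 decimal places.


T_out = T_in * (1 - eta * (1 - PR^(-(gamma-1)/gamma)))
Exponent = -(1.35-1)/1.35 = -0.25925926
PR^exp = 3.3^(-0.25925926) = 0.73378775
Factor = 1 - 0.78*(1 - 0.73378775) = 0.79235445
T_out = 363 * 0.79235445 = 287.62 K


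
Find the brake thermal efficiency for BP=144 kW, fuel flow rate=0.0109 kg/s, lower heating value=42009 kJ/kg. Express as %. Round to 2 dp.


eta_BTE = (BP / (mf * LHV)) * 100
Denominator = 0.0109 * 42009 = 457.8981 kW
eta_BTE = (144 / 457.8981) * 100 = 31.45%


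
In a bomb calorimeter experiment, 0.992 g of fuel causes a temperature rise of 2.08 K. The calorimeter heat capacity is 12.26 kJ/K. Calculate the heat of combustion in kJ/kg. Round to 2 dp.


Hc = C_cal * delta_T / m_fuel
Q_released = 12.26 * 2.08 = 25.5008 kJ
m_fuel = 0.992 g = 0.992/1000 kg = 0.000992 kg
Hc = 25.5008 / 0.000992 = 25706.45 kJ/kg


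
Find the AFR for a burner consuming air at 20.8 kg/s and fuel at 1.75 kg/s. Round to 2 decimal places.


AFR = m_air / m_fuel
AFR = 20.8 / 1.75 = 11.89


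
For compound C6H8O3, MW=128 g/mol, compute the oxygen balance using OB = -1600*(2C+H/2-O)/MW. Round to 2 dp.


OB = -1600 * (2C + H/2 - O) / MW
Inner = 2*6 + 8/2 - 3 = 13.00
OB = -1600 * 13.00 / 128 = -162.50%


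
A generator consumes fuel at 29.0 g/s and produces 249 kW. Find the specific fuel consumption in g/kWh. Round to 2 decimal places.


SFC = (mf / BP) * 3600
Rate = 29.0 / 249 = 0.116466 g/(s*kW)
SFC = 0.116466 * 3600 = 419.28 g/kWh


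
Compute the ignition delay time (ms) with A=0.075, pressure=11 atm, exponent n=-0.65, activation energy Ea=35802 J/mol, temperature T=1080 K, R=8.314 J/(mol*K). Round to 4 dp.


tau = A * P^n * exp(Ea/(R*T))
P^n = 11^(-0.65) = 0.21042375
Ea/(R*T) = 35802/(8.314*1080) = 3.987250
exp(Ea/(R*T)) = 53.906465
tau = 0.075 * 0.21042375 * 53.906465 = 0.8507 ms


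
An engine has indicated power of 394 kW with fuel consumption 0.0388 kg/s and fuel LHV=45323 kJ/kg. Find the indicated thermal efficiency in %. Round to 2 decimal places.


eta_ith = (IP / (mf * LHV)) * 100
Denominator = 0.0388 * 45323 = 1758.5324 kW
eta_ith = (394 / 1758.5324) * 100 = 22.41%


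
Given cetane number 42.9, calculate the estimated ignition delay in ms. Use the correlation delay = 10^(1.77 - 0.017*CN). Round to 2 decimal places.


delay = 10^(1.77 - 0.017*CN)
Exponent = 1.77 - 0.017*42.9 = 1.0407
delay = 10^1.0407 = 10.98 ms


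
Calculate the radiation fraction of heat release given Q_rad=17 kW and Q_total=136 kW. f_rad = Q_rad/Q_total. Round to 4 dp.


f_rad = Q_rad / Q_total
f_rad = 17 / 136 = 0.1250


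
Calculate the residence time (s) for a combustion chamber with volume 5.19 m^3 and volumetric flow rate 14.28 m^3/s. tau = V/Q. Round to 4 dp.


tau = V / Q_flow
tau = 5.19 / 14.28 = 0.3634 s


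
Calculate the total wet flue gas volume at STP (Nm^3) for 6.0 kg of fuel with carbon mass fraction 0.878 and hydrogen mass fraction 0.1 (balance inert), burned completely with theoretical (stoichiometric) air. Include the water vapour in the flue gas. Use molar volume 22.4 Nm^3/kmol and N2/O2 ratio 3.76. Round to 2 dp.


Per kg fuel: CO2 = (C/12 kmol)*22.4 = (0.878/12)*22.4 = 1.63893 Nm^3
Per kg fuel: H2O = (H/2 kmol)*22.4 = (0.1/2)*22.4 = 1.12000 Nm^3
O2 needed per kg fuel = C/12 + H/4 = 0.878/12 + 0.1/4 = 0.09816667 kmol
Per kg fuel: N2 = O2*3.76*22.4 = 0.09816667*3.76*22.4 = 8.26799 Nm^3
Total per kg = 1.63893 + 1.12000 + 8.26799 = 11.02692 Nm^3
Total = 11.02692 * 6.0 = 66.16 Nm^3


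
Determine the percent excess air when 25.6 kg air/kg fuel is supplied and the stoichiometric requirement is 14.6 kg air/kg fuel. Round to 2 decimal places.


Excess air = actual - stoichiometric = 25.6 - 14.6 = 11.00 kg/kg fuel
Excess air % = (excess / stoich) * 100 = (11.00 / 14.6) * 100 = 75.34%


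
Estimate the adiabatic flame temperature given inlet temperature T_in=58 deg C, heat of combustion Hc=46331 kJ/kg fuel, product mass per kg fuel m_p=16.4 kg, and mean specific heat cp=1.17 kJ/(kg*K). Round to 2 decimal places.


T_ad = T_in + Hc / (m_p * cp)
Denominator = 16.4 * 1.17 = 19.1880
Temperature rise = 46331 / 19.1880 = 2414.58 K
T_ad = 58 + 2414.58 = 2472.58 deg C


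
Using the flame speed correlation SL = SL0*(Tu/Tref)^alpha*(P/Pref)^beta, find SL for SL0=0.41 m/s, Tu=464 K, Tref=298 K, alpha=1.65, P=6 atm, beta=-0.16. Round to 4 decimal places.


SL = SL0 * (Tu/Tref)^alpha * (P/Pref)^beta
T ratio = 464/298 = 1.55704698
(T ratio)^alpha = 1.55704698^1.65 = 2.076337
(P/Pref)^beta = 6^(-0.16) = 0.750751
SL = 0.41 * 2.076337 * 0.750751 = 0.6391 m/s


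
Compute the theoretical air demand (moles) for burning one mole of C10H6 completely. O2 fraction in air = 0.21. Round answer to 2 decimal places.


Balanced combustion: C10H6 + 11.5 O2 -> 10 CO2 + 3 H2O
O2 needed = C + H/4 = 10 + 6/4 = 11.50 moles
Air moles = O2 / 0.21 = 11.50 / 0.21 = 54.76 moles air


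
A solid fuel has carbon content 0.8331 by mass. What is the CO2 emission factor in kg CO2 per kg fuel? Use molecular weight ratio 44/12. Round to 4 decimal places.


EF = C_frac * (M_CO2 / M_C)
EF = 0.8331 * (44/12)
EF = 0.8331 * 3.666667 = 3.0547 kg_CO2/kg_fuel


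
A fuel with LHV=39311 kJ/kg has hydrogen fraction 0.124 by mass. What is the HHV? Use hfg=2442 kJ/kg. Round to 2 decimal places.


HHV = LHV + hfg * 9 * H
Water addition = 2442 * 9 * 0.124 = 2725.272 kJ/kg
HHV = 39311 + 2725.272 = 42036.27 kJ/kg


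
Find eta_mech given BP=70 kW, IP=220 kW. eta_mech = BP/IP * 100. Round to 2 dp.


eta_mech = (BP / IP) * 100
Ratio = 70 / 220 = 0.3182
eta_mech = 0.3182 * 100 = 31.82%


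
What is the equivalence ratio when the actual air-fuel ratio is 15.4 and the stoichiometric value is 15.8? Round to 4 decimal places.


phi = AFR_stoich / AFR_actual
phi = 15.8 / 15.4 = 1.0260


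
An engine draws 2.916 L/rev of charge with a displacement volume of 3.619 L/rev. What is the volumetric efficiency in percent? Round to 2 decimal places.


eta_v = (V_actual / V_disp) * 100
Ratio = 2.916 / 3.619 = 0.8057
eta_v = 0.8057 * 100 = 80.57%


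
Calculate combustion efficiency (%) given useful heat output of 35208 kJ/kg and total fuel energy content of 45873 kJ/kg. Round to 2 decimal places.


Efficiency = (Q_useful / Q_fuel) * 100
Efficiency = (35208 / 45873) * 100
Efficiency = 0.7675 * 100 = 76.75%


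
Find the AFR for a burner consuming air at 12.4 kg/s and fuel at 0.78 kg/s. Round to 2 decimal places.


AFR = m_air / m_fuel
AFR = 12.4 / 0.78 = 15.90


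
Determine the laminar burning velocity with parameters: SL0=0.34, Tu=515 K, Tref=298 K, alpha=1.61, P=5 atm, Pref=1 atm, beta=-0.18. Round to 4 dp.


SL = SL0 * (Tu/Tref)^alpha * (P/Pref)^beta
T ratio = 515/298 = 1.72818792
(T ratio)^alpha = 1.72818792^1.61 = 2.412801
(P/Pref)^beta = 5^(-0.18) = 0.748489
SL = 0.34 * 2.412801 * 0.748489 = 0.6140 m/s


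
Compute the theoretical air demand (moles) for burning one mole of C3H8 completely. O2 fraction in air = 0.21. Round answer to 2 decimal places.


Balanced combustion: C3H8 + 5 O2 -> 3 CO2 + 4 H2O
O2 needed = C + H/4 = 3 + 8/4 = 5.00 moles
Air moles = O2 / 0.21 = 5.00 / 0.21 = 23.81 moles air


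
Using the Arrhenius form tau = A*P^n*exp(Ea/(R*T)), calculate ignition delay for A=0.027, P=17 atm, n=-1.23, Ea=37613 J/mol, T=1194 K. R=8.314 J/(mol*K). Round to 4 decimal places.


tau = A * P^n * exp(Ea/(R*T))
P^n = 17^(-1.23) = 0.03065828
Ea/(R*T) = 37613/(8.314*1194) = 3.788991
exp(Ea/(R*T)) = 44.211789
tau = 0.027 * 0.03065828 * 44.211789 = 0.0366 ms


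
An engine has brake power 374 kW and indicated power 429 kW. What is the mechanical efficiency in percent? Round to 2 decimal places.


eta_mech = (BP / IP) * 100
Ratio = 374 / 429 = 0.8718
eta_mech = 0.8718 * 100 = 87.18%


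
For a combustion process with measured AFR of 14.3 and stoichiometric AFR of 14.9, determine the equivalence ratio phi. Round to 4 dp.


phi = AFR_stoich / AFR_actual
phi = 14.9 / 14.3 = 1.0420


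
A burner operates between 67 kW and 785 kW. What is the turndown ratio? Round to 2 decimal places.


TDR = Q_max / Q_min
TDR = 785 / 67 = 11.72


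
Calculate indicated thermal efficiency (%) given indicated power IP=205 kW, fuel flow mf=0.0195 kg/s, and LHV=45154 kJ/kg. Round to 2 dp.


eta_ith = (IP / (mf * LHV)) * 100
Denominator = 0.0195 * 45154 = 880.5030 kW
eta_ith = (205 / 880.5030) * 100 = 23.28%


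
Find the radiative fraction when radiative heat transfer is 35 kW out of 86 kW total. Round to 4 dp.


f_rad = Q_rad / Q_total
f_rad = 35 / 86 = 0.4070


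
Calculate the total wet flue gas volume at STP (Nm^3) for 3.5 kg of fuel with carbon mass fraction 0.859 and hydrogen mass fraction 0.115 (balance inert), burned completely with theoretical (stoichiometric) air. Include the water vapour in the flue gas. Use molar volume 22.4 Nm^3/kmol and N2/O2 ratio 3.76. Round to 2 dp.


Per kg fuel: CO2 = (C/12 kmol)*22.4 = (0.859/12)*22.4 = 1.60347 Nm^3
Per kg fuel: H2O = (H/2 kmol)*22.4 = (0.115/2)*22.4 = 1.28800 Nm^3
O2 needed per kg fuel = C/12 + H/4 = 0.859/12 + 0.115/4 = 0.10033333 kmol
Per kg fuel: N2 = O2*3.76*22.4 = 0.10033333*3.76*22.4 = 8.45047 Nm^3
Total per kg = 1.60347 + 1.28800 + 8.45047 = 11.34194 Nm^3
Total = 11.34194 * 3.5 = 39.70 Nm^3


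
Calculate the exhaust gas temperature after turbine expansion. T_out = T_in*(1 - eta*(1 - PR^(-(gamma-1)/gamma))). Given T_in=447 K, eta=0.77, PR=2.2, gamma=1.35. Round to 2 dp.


T_out = T_in * (1 - eta * (1 - PR^(-(gamma-1)/gamma)))
Exponent = -(1.35-1)/1.35 = -0.25925926
PR^exp = 2.2^(-0.25925926) = 0.81512413
Factor = 1 - 0.77*(1 - 0.81512413) = 0.85764558
T_out = 447 * 0.85764558 = 383.37 K


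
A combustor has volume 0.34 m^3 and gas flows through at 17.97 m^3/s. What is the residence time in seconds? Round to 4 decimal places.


tau = V / Q_flow
tau = 0.34 / 17.97 = 0.0189 s


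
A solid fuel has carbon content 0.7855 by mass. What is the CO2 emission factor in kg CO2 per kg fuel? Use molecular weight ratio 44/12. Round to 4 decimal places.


EF = C_frac * (M_CO2 / M_C)
EF = 0.7855 * (44/12)
EF = 0.7855 * 3.666667 = 2.8802 kg_CO2/kg_fuel


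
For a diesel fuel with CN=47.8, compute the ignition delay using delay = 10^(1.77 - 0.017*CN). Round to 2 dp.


delay = 10^(1.77 - 0.017*CN)
Exponent = 1.77 - 0.017*47.8 = 0.9574
delay = 10^0.9574 = 9.07 ms


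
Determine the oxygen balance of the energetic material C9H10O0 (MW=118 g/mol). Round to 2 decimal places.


OB = -1600 * (2C + H/2 - O) / MW
Inner = 2*9 + 10/2 - 0 = 23.00
OB = -1600 * 23.00 / 118 = -311.86%


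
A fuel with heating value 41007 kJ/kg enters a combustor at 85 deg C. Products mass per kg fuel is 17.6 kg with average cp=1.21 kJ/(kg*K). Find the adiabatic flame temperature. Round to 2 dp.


T_ad = T_in + Hc / (m_p * cp)
Denominator = 17.6 * 1.21 = 21.2960
Temperature rise = 41007 / 21.2960 = 1925.57 K
T_ad = 85 + 1925.57 = 2010.57 deg C


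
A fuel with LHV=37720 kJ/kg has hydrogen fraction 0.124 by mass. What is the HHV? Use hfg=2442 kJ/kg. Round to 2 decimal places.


HHV = LHV + hfg * 9 * H
Water addition = 2442 * 9 * 0.124 = 2725.272 kJ/kg
HHV = 37720 + 2725.272 = 40445.27 kJ/kg


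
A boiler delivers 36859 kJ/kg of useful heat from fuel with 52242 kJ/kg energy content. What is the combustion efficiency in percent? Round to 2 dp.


Efficiency = (Q_useful / Q_fuel) * 100
Efficiency = (36859 / 52242) * 100
Efficiency = 0.7055 * 100 = 70.55%


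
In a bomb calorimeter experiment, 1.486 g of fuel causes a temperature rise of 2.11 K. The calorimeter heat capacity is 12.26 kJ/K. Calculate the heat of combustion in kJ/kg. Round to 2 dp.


Hc = C_cal * delta_T / m_fuel
Q_released = 12.26 * 2.11 = 25.8686 kJ
m_fuel = 1.486 g = 1.486/1000 kg = 0.001486 kg
Hc = 25.8686 / 0.001486 = 17408.21 kJ/kg


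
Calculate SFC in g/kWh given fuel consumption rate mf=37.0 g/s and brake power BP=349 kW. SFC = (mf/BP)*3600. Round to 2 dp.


SFC = (mf / BP) * 3600
Rate = 37.0 / 349 = 0.106017 g/(s*kW)
SFC = 0.106017 * 3600 = 381.66 g/kWh


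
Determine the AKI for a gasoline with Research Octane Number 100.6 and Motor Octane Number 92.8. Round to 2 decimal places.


AKI = (RON + MON) / 2
AKI = (100.6 + 92.8) / 2
AKI = 193.4 / 2 = 96.70


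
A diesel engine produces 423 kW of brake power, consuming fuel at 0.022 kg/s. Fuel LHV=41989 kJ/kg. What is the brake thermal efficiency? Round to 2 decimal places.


eta_BTE = (BP / (mf * LHV)) * 100
Denominator = 0.022 * 41989 = 923.7580 kW
eta_BTE = (423 / 923.7580) * 100 = 45.79%


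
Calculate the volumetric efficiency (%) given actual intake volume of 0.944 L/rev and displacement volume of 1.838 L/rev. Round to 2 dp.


eta_v = (V_actual / V_disp) * 100
Ratio = 0.944 / 1.838 = 0.5136
eta_v = 0.5136 * 100 = 51.36%


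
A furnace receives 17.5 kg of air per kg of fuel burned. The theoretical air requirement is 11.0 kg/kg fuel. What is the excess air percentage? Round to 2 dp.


Excess air = actual - stoichiometric = 17.5 - 11.0 = 6.50 kg/kg fuel
Excess air % = (excess / stoich) * 100 = (6.50 / 11.0) * 100 = 59.09%


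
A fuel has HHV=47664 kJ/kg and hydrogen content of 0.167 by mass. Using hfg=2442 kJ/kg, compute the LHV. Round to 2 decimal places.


LHV = HHV - hfg * 9 * H
Water correction = 2442 * 9 * 0.167 = 3670.326 kJ/kg
LHV = 47664 - 3670.326 = 43993.67 kJ/kg


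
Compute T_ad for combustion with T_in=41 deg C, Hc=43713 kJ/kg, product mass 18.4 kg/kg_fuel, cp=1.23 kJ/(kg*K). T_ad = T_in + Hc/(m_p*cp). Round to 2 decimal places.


T_ad = T_in + Hc / (m_p * cp)
Denominator = 18.4 * 1.23 = 22.6320
Temperature rise = 43713 / 22.6320 = 1931.47 K
T_ad = 41 + 1931.47 = 1972.47 deg C


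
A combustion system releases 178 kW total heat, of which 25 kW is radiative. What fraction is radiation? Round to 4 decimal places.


f_rad = Q_rad / Q_total
f_rad = 25 / 178 = 0.1404


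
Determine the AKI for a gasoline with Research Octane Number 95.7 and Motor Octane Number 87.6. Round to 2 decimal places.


AKI = (RON + MON) / 2
AKI = (95.7 + 87.6) / 2
AKI = 183.3 / 2 = 91.65


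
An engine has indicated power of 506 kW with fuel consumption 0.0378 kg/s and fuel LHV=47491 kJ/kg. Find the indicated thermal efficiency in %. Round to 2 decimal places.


eta_ith = (IP / (mf * LHV)) * 100
Denominator = 0.0378 * 47491 = 1795.1598 kW
eta_ith = (506 / 1795.1598) * 100 = 28.19%


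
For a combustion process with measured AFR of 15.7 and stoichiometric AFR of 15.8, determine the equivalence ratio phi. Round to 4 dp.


phi = AFR_stoich / AFR_actual
phi = 15.8 / 15.7 = 1.0064


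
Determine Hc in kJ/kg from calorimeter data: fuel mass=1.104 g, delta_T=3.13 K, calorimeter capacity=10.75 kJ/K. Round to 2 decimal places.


Hc = C_cal * delta_T / m_fuel
Q_released = 10.75 * 3.13 = 33.6475 kJ
m_fuel = 1.104 g = 1.104/1000 kg = 0.001104 kg
Hc = 33.6475 / 0.001104 = 30477.81 kJ/kg


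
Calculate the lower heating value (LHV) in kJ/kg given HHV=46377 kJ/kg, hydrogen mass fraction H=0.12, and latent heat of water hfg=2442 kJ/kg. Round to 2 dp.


LHV = HHV - hfg * 9 * H
Water correction = 2442 * 9 * 0.12 = 2637.360 kJ/kg
LHV = 46377 - 2637.360 = 43739.64 kJ/kg


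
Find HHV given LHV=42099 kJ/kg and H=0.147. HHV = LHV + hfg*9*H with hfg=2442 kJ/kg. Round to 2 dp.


HHV = LHV + hfg * 9 * H
Water addition = 2442 * 9 * 0.147 = 3230.766 kJ/kg
HHV = 42099 + 3230.766 = 45329.77 kJ/kg


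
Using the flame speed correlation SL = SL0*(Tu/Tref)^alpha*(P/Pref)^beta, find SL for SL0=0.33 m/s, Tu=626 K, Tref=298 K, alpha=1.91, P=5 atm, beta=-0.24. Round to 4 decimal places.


SL = SL0 * (Tu/Tref)^alpha * (P/Pref)^beta
T ratio = 626/298 = 2.10067114
(T ratio)^alpha = 2.10067114^1.91 = 4.127660
(P/Pref)^beta = 5^(-0.24) = 0.679590
SL = 0.33 * 4.127660 * 0.679590 = 0.9257 m/s


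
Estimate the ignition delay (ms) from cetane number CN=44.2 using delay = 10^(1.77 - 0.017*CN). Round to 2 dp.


delay = 10^(1.77 - 0.017*CN)
Exponent = 1.77 - 0.017*44.2 = 1.0186
delay = 10^1.0186 = 10.44 ms


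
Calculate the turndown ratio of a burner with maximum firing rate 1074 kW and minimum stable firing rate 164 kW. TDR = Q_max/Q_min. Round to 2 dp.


TDR = Q_max / Q_min
TDR = 1074 / 164 = 6.55


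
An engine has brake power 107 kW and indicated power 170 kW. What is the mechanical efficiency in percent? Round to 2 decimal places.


eta_mech = (BP / IP) * 100
Ratio = 107 / 170 = 0.6294
eta_mech = 0.6294 * 100 = 62.94%


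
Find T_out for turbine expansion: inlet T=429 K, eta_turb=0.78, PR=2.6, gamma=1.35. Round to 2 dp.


T_out = T_in * (1 - eta * (1 - PR^(-(gamma-1)/gamma)))
Exponent = -(1.35-1)/1.35 = -0.25925926
PR^exp = 2.6^(-0.25925926) = 0.78057442
Factor = 1 - 0.78*(1 - 0.78057442) = 0.82884805
T_out = 429 * 0.82884805 = 355.58 K


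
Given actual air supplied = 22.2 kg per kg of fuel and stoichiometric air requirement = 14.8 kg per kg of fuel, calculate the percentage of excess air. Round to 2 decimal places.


Excess air = actual - stoichiometric = 22.2 - 14.8 = 7.40 kg/kg fuel
Excess air % = (excess / stoich) * 100 = (7.40 / 14.8) * 100 = 50.00%


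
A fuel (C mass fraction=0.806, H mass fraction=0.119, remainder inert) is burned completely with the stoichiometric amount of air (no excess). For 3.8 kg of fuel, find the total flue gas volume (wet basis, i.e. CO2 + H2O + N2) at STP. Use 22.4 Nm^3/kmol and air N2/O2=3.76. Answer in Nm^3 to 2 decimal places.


Per kg fuel: CO2 = (C/12 kmol)*22.4 = (0.806/12)*22.4 = 1.50453 Nm^3
Per kg fuel: H2O = (H/2 kmol)*22.4 = (0.119/2)*22.4 = 1.33280 Nm^3
O2 needed per kg fuel = C/12 + H/4 = 0.806/12 + 0.119/4 = 0.09691667 kmol
Per kg fuel: N2 = O2*3.76*22.4 = 0.09691667*3.76*22.4 = 8.16271 Nm^3
Total per kg = 1.50453 + 1.33280 + 8.16271 = 11.00004 Nm^3
Total = 11.00004 * 3.8 = 41.80 Nm^3


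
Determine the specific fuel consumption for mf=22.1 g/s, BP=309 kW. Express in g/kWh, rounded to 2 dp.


SFC = (mf / BP) * 3600
Rate = 22.1 / 309 = 0.071521 g/(s*kW)
SFC = 0.071521 * 3600 = 257.48 g/kWh


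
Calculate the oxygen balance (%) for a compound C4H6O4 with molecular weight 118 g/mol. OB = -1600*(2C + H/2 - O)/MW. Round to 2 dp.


OB = -1600 * (2C + H/2 - O) / MW
Inner = 2*4 + 6/2 - 4 = 7.00
OB = -1600 * 7.00 / 118 = -94.92%


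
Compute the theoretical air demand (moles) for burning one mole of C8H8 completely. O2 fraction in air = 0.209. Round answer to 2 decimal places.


Balanced combustion: C8H8 + 10 O2 -> 8 CO2 + 4 H2O
O2 needed = C + H/4 = 8 + 8/4 = 10.00 moles
Air moles = O2 / 0.209 = 10.00 / 0.209 = 47.85 moles air


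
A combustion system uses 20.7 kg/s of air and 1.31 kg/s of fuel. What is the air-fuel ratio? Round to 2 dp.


AFR = m_air / m_fuel
AFR = 20.7 / 1.31 = 15.80


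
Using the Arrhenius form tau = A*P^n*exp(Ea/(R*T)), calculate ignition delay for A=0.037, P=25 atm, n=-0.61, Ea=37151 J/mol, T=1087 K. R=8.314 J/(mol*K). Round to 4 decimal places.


tau = A * P^n * exp(Ea/(R*T))
P^n = 25^(-0.61) = 0.14036428
Ea/(R*T) = 37151/(8.314*1087) = 4.110844
exp(Ea/(R*T)) = 60.998148
tau = 0.037 * 0.14036428 * 60.998148 = 0.3168 ms


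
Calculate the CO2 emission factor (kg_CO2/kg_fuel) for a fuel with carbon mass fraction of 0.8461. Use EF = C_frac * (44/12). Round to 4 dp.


EF = C_frac * (M_CO2 / M_C)
EF = 0.8461 * (44/12)
EF = 0.8461 * 3.666667 = 3.1024 kg_CO2/kg_fuel


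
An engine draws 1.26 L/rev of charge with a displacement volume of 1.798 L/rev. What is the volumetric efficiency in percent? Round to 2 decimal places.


eta_v = (V_actual / V_disp) * 100
Ratio = 1.26 / 1.798 = 0.7008
eta_v = 0.7008 * 100 = 70.08%


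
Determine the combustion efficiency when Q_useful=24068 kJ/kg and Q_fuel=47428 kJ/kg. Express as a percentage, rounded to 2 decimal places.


Efficiency = (Q_useful / Q_fuel) * 100
Efficiency = (24068 / 47428) * 100
Efficiency = 0.5075 * 100 = 50.75%


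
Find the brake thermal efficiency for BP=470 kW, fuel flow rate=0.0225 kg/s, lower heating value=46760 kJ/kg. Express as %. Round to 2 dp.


eta_BTE = (BP / (mf * LHV)) * 100
Denominator = 0.0225 * 46760 = 1052.1000 kW
eta_BTE = (470 / 1052.1000) * 100 = 44.67%


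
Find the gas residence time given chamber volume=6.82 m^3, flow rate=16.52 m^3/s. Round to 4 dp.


tau = V / Q_flow
tau = 6.82 / 16.52 = 0.4128 s


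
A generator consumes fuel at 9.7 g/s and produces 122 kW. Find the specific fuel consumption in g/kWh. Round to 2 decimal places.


SFC = (mf / BP) * 3600
Rate = 9.7 / 122 = 0.079508 g/(s*kW)
SFC = 0.079508 * 3600 = 286.23 g/kWh


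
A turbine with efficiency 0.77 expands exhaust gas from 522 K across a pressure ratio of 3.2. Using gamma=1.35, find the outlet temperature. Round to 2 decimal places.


T_out = T_in * (1 - eta * (1 - PR^(-(gamma-1)/gamma)))
Exponent = -(1.35-1)/1.35 = -0.25925926
PR^exp = 3.2^(-0.25925926) = 0.73966521
Factor = 1 - 0.77*(1 - 0.73966521) = 0.79954221
T_out = 522 * 0.79954221 = 417.36 K


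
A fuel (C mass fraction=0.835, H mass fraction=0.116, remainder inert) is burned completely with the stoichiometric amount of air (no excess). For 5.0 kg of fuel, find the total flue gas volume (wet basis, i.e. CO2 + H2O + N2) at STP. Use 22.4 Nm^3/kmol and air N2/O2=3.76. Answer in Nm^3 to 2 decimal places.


Per kg fuel: CO2 = (C/12 kmol)*22.4 = (0.835/12)*22.4 = 1.55867 Nm^3
Per kg fuel: H2O = (H/2 kmol)*22.4 = (0.116/2)*22.4 = 1.29920 Nm^3
O2 needed per kg fuel = C/12 + H/4 = 0.835/12 + 0.116/4 = 0.09858333 kmol
Per kg fuel: N2 = O2*3.76*22.4 = 0.09858333*3.76*22.4 = 8.30308 Nm^3
Total per kg = 1.55867 + 1.29920 + 8.30308 = 11.16095 Nm^3
Total = 11.16095 * 5.0 = 55.80 Nm^3


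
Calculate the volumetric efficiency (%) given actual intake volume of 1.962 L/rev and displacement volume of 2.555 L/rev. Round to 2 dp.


eta_v = (V_actual / V_disp) * 100
Ratio = 1.962 / 2.555 = 0.7679
eta_v = 0.7679 * 100 = 76.79%


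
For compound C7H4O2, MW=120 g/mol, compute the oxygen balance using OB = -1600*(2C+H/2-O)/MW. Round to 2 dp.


OB = -1600 * (2C + H/2 - O) / MW
Inner = 2*7 + 4/2 - 2 = 14.00
OB = -1600 * 14.00 / 120 = -186.67%


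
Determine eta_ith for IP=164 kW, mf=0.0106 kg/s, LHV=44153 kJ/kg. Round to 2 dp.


eta_ith = (IP / (mf * LHV)) * 100
Denominator = 0.0106 * 44153 = 468.0218 kW
eta_ith = (164 / 468.0218) * 100 = 35.04%


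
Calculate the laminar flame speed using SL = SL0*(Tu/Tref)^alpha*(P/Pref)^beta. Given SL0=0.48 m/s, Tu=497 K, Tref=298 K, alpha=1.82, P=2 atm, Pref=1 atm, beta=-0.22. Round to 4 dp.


SL = SL0 * (Tu/Tref)^alpha * (P/Pref)^beta
T ratio = 497/298 = 1.66778523
(T ratio)^alpha = 1.66778523^1.82 = 2.536851
(P/Pref)^beta = 2^(-0.22) = 0.858565
SL = 0.48 * 2.536851 * 0.858565 = 1.0455 m/s


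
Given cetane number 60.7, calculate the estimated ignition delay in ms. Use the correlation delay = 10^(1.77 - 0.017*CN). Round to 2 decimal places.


delay = 10^(1.77 - 0.017*CN)
Exponent = 1.77 - 0.017*60.7 = 0.7381
delay = 10^0.7381 = 5.47 ms


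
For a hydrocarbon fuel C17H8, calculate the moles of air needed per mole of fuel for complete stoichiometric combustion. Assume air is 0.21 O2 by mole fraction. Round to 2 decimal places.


Balanced combustion: C17H8 + 19 O2 -> 17 CO2 + 4 H2O
O2 needed = C + H/4 = 17 + 8/4 = 19.00 moles
Air moles = O2 / 0.21 = 19.00 / 0.21 = 90.48 moles air


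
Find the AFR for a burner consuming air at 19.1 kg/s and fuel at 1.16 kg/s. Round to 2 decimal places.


AFR = m_air / m_fuel
AFR = 19.1 / 1.16 = 16.47


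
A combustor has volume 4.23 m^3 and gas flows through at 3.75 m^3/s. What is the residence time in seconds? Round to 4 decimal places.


tau = V / Q_flow
tau = 4.23 / 3.75 = 1.1280 s
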